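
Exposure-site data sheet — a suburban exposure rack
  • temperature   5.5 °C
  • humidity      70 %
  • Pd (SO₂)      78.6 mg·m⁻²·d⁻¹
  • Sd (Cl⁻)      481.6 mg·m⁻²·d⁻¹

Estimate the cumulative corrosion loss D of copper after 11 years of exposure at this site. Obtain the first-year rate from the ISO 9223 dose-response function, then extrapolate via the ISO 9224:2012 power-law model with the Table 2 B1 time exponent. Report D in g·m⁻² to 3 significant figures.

copper: f(T) = +0.126·(T−10) [T≤10 °C] = -0.5670
  SO₂ term: 0.0053·78.6^0.26·exp(0.059·70-0.5670) = 0.5814
  Cl⁻ term: 0.01025·481.6^0.27·exp(0.036·70+0.049·5.5) = 0.8841
  r_corr = 0.5814 + 0.8841 = 1.466 μm/a
ISO 9224: D(t) = r_corr · t^b with b = 0.667 (copper, B1)
  D(11) = 1.466 × 11^0.667 = 1.466 × 4.95 = 7.254 μm
  Mass loss = 7.254 μm × 8.96 g/cm³ = 65 g·m⁻²

D(11) = 65.0 g·m⁻²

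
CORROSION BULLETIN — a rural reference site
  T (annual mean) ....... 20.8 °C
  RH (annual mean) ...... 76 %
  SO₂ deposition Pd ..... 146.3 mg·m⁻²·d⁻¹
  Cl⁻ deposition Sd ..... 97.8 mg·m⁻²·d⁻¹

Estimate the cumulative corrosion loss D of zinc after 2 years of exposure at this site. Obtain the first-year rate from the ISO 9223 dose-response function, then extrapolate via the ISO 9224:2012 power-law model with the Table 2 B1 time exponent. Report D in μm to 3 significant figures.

D(2) = 7.62 μm

zinc: T>10 °C ⇒ hinge -0.071·(20.8−10) = -0.7668
  SO₂ term: 0.0129·146.3^0.44·exp(0.046·76-0.7668) = 1.772
  Cl⁻ term: 0.0175·97.8^0.57·exp(0.008·76+0.085·20.8) = 2.567
  r_corr = 1.772 + 2.567 = 4.339 μm/a
Long-term exponent b (ISO 9224 Table 2, B1) = 0.813
  D(2) = 4.339 × 2^0.813 = 4.339 × 1.757 = 7.624 μm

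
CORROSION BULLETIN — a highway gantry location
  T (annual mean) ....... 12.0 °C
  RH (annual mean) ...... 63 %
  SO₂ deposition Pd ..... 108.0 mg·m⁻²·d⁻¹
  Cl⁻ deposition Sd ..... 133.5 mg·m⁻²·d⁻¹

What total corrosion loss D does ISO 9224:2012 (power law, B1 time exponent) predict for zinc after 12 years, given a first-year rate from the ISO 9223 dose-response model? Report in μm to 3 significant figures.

D(12) = 21.9 μm

zinc: T>10 °C ⇒ hinge -0.071·(12.0−10) = -0.1420
  SO₂ term: 0.0129·108.0^0.44·exp(0.046·63-0.1420) = 1.593
  Cl⁻ term: 0.0175·133.5^0.57·exp(0.008·63+0.085·12.0) = 1.307
  sum: 1.593 + 1.307 → r_corr = 2.9 μm/a
Power-law: D(12) = r_corr · 12^0.813
  D(12) = 2.9 × 12^0.813 = 2.9 × 7.54 = 21.87 μm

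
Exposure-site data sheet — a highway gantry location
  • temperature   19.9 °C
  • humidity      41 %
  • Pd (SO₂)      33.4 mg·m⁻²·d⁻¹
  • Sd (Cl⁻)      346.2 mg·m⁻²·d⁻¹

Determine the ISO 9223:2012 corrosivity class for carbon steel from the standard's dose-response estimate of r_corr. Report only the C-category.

C3

carbon steel: temperature factor f = -0.054·(9.9) = -0.5346
  sulphur-dioxide contribution → 14.6 μm/a
  chloride contribution → 32.83 μm/a
  total first-year rate 47.43 μm/a
Category bounds: 25…50 μm/a bracket r_corr ⇒ C3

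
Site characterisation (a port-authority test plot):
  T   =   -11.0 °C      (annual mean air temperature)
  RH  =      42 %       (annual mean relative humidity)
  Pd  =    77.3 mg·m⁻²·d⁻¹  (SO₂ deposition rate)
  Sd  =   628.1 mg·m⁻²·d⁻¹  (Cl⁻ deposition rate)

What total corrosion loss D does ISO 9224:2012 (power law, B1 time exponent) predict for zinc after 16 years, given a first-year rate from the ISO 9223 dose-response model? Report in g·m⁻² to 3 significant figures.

zinc: temperature factor f = +0.038·(-21.0) = -0.7980
  SO₂ term: 0.0129·77.3^0.44·exp(0.046·42-0.7980) = 0.2716
  Cl⁻ term: 0.0175·628.1^0.57·exp(0.008·42+0.085·-11.0) = 0.3782
  r_corr = 0.2716 + 0.3782 = 0.6498 μm/a
Long-term exponent b (ISO 9224 Table 2, B1) = 0.813
  D(16) = 0.6498 × 16^0.813 = 0.6498 × 9.527 = 6.191 μm
  Mass loss = 6.191 μm × 7.14 g/cm³ = 44.2 g·m⁻²

D(16) = 44.2 g·m⁻²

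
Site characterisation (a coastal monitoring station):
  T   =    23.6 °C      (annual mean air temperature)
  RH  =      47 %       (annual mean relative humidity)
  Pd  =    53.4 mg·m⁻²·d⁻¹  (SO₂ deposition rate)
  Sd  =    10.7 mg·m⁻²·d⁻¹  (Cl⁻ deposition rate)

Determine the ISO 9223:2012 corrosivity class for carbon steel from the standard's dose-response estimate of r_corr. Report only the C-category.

C2

carbon steel: f(T) = -0.054·(T−10) [T>10 °C] = -0.7344
  sulphur-dioxide contribution → 17.2 μm/a
  chloride contribution → 5.375 μm/a
  total first-year rate 22.58 μm/a
ISO 9223 Table 2 (carbon steel): 1.3 < 22.6 ≤ 25 μm/a ⇒ C2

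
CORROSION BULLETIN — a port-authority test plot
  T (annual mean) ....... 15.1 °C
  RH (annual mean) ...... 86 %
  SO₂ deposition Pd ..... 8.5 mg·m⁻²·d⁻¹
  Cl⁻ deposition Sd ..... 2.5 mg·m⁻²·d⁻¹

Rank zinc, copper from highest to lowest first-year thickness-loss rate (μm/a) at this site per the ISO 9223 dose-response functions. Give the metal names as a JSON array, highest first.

["copper", "zinc"]

zinc: temperature factor f = -0.071·(5.1) = -0.3621
  Pd branch = 0.0129·Pd^0.44·e^(0.046·RH+f) = 1.203 μm/a
  Sd branch = 0.0175·Sd^0.57·e^(0.008·RH+0.085·T) = 0.2119 μm/a
  r_corr = 1.203 + 0.2119 = 1.415 μm/a
copper: f(T) = -0.080·(T−10) [T>10 °C] = -0.4080
  Pd branch = 0.0053·Pd^0.26·e^(0.059·RH+f) = 0.9825 μm/a
  Sd branch = 0.01025·Sd^0.27·e^(0.036·RH+0.049·T) = 0.6082 μm/a
  sum: 0.9825 + 0.6082 → r_corr = 1.591 μm/a
Ordering by μm/a: copper (1.59) > zinc (1.42)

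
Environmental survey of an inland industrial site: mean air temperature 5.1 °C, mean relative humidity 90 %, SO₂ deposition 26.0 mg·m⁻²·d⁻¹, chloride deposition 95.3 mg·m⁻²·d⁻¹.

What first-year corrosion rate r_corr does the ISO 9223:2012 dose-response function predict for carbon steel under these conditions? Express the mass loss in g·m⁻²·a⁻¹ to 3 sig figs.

carbon steel: f(T) = +0.150·(T−10) [T≤10 °C] = -0.7350
  Pd branch = 1.77·Pd^0.52·e^(0.02·RH+f) = 27.94 μm/a
  Sd branch = 0.102·Sd^0.62·e^(0.033·RH+0.04·T) = 41.12 μm/a
  r_corr = 27.94 + 41.12 = 69.07 μm/a
Convert to mass loss: 69.07 μm/a × 7.85 g/cm³ = 542.2 g·m⁻²·a⁻¹

r_corr = 542 g·m⁻²·a⁻¹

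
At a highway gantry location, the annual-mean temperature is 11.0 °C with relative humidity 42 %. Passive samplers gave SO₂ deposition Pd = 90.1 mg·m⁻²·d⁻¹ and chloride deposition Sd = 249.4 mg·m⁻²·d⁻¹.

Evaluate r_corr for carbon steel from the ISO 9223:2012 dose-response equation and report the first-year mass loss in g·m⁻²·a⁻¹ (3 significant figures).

carbon steel: f(T) = -0.054·(T−10) [T>10 °C] = -0.0540
  Pd branch = 1.77·Pd^0.52·e^(0.02·RH+f) = 40.34 μm/a
  Cl⁻ term: 0.102·249.4^0.62·exp(0.033·42+0.04·11.0) = 19.4
  sum: 40.34 + 19.4 → r_corr = 59.74 μm/a
Convert to mass loss: 59.74 μm/a × 7.85 g/cm³ = 469 g·m⁻²·a⁻¹

r_corr = 469 g·m⁻²·a⁻¹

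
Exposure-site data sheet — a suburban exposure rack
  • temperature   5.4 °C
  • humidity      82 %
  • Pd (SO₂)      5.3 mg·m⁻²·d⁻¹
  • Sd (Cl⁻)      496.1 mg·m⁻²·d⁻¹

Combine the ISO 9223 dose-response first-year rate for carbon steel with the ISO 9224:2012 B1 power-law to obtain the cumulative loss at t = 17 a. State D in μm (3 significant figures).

D(17) = 439 μm

carbon steel: f(T) = +0.150·(T−10) [T≤10 °C] = -0.6900
  SO₂ term: 1.77·5.3^0.52·exp(0.02·82-0.6900) = 10.89
  Sd branch = 0.102·Sd^0.62·e^(0.033·RH+0.04·T) = 88.89 μm/a
  r_corr = 10.89 + 88.89 = 99.79 μm/a
Power-law: D(17) = r_corr · 17^0.523
  D(17) = 99.79 × 17^0.523 = 99.79 × 4.401 = 439.1 μm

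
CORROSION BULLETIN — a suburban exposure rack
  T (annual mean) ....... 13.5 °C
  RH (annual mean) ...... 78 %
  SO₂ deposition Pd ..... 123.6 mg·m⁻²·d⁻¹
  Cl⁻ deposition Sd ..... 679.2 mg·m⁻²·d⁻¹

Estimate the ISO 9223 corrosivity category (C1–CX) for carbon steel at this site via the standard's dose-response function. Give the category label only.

carbon steel: f(T) = -0.054·(T−10) [T>10 °C] = -0.1890
  SO₂ term: 1.77·123.6^0.52·exp(0.02·78-0.1890) = 85.36
  Sd branch = 0.102·Sd^0.62·e^(0.033·RH+0.04·T) = 130.9 μm/a
  sum: 85.36 + 130.9 → r_corr = 216.2 μm/a
216 μm/a falls in (200, 700] for carbon steel → category CX

CX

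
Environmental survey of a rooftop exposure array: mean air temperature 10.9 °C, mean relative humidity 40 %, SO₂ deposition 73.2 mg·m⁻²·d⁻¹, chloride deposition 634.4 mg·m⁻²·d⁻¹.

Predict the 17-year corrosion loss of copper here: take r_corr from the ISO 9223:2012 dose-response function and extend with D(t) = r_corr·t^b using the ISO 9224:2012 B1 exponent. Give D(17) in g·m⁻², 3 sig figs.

copper: temperature factor f = -0.080·(0.9) = -0.0720
  Pd branch = 0.0053·Pd^0.26·e^(0.059·RH+f) = 0.1595 μm/a
  Cl⁻ term: 0.01025·634.4^0.27·exp(0.036·40+0.049·10.9) = 0.4214
  sum: 0.1595 + 0.4214 → r_corr = 0.5809 μm/a
Long-term exponent b (ISO 9224 Table 2, B1) = 0.667
  D(17) = 0.5809 × 17^0.667 = 0.5809 × 6.618 = 3.844 μm
  Mass loss = 3.844 μm × 8.96 g/cm³ = 34.44 g·m⁻²

D(17) = 34.4 g·m⁻²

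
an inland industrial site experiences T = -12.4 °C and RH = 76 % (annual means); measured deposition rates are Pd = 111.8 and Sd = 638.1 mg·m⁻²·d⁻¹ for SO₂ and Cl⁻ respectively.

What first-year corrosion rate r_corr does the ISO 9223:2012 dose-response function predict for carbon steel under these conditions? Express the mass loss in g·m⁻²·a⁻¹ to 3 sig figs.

carbon steel: f(T) = +0.150·(T−10) [T≤10 °C] = -3.3600
  sulphur-dioxide contribution → 3.266 μm/a
  chloride contribution → 41.82 μm/a
  total first-year rate 45.09 μm/a
Convert to mass loss: 45.09 μm/a × 7.85 g/cm³ = 354 g·m⁻²·a⁻¹

r_corr = 354 g·m⁻²·a⁻¹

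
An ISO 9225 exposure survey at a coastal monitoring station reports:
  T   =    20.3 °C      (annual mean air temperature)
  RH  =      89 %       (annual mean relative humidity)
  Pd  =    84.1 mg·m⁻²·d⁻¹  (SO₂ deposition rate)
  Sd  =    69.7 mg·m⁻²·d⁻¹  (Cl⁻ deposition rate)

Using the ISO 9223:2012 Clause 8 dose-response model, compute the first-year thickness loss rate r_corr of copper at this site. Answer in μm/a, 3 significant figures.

copper: T>10 °C ⇒ hinge -0.080·(20.3−10) = -0.8240
  SO₂ term: 0.0053·84.1^0.26·exp(0.059·89-0.8240) = 1.404
  Sd branch = 0.01025·Sd^0.27·e^(0.036·RH+0.049·T) = 2.147 μm/a
  r_corr = 1.404 + 2.147 = 3.551 μm/a

r_corr = 3.55 μm/a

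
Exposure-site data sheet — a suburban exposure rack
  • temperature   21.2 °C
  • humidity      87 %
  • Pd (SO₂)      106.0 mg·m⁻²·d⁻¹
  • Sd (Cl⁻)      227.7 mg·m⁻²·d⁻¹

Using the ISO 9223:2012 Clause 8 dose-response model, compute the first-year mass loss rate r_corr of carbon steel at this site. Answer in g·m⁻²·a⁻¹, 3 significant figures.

r_corr = 1.44e+03 g·m⁻²·a⁻¹

carbon steel: f(T) = -0.054·(T−10) [T>10 °C] = -0.6048
  SO₂ term: 1.77·106.0^0.52·exp(0.02·87-0.6048) = 62.25
  Cl⁻ term: 0.102·227.7^0.62·exp(0.033·87+0.04·21.2) = 121.7
  r_corr = 62.25 + 121.7 = 184 μm/a
Convert to mass loss: 184 μm/a × 7.85 g/cm³ = 1444 g·m⁻²·a⁻¹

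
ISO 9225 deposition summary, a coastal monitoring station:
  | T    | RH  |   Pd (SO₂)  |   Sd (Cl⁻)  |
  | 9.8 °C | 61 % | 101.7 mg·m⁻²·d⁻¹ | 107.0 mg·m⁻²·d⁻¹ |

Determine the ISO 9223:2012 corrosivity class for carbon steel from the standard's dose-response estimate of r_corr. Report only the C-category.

carbon steel: temperature factor f = +0.150·(-0.2) = -0.0300
  SO₂ term: 1.77·101.7^0.52·exp(0.02·61-0.0300) = 64.36
  Sd branch = 0.102·Sd^0.62·e^(0.033·RH+0.04·T) = 20.48 μm/a
  sum: 64.36 + 20.48 → r_corr = 84.83 μm/a
ISO 9223 Table 2 (carbon steel): 80 < 84.8 ≤ 200 μm/a ⇒ C5

C5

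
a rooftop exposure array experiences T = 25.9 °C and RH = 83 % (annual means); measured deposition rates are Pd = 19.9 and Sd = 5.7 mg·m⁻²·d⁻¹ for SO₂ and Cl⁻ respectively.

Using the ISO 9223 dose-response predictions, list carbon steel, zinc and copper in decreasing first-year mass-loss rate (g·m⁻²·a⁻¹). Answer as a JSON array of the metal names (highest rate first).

["carbon steel", "copper", "zinc"]

carbon steel: temperature factor f = -0.054·(15.9) = -0.8586
  Pd branch = 1.77·Pd^0.52·e^(0.02·RH+f) = 18.68 μm/a
  Sd branch = 0.102·Sd^0.62·e^(0.033·RH+0.04·T) = 13.08 μm/a
  sum: 18.68 + 13.08 → r_corr = 31.76 μm/a
  mass loss = 31.76 μm/a × 7.85 g/cm³ = 249.4 g·m⁻²·a⁻¹
zinc: T>10 °C ⇒ hinge -0.071·(25.9−10) = -1.1289
  Pd branch = 0.0129·Pd^0.44·e^(0.046·RH+f) = 0.7079 μm/a
  Cl⁻ term: 0.0175·5.7^0.57·exp(0.008·83+0.085·25.9) = 0.8286
  sum: 0.7079 + 0.8286 → r_corr = 1.536 μm/a
  mass loss = 1.536 μm/a × 7.14 g/cm³ = 10.97 g·m⁻²·a⁻¹
copper: T>10 °C ⇒ hinge -0.080·(25.9−10) = -1.2720
  Pd branch = 0.0053·Pd^0.26·e^(0.059·RH+f) = 0.4328 μm/a
  Sd branch = 0.01025·Sd^0.27·e^(0.036·RH+0.049·T) = 1.158 μm/a
  sum: 0.4328 + 1.158 → r_corr = 1.591 μm/a
  mass loss = 1.591 μm/a × 8.96 g/cm³ = 14.25 g·m⁻²·a⁻¹
Ordering by g·m⁻²·a⁻¹: carbon steel (249) > copper (14.3) > zinc (11)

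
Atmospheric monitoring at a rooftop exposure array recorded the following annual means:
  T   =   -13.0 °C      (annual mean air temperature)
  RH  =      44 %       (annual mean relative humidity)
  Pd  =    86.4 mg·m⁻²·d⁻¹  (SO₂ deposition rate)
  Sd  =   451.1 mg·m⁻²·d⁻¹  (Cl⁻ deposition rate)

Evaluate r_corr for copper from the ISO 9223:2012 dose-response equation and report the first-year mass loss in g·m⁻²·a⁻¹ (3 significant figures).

copper: f(T) = +0.126·(T−10) [T≤10 °C] = -2.8980
  Pd branch = 0.0053·Pd^0.26·e^(0.059·RH+f) = 0.01249 μm/a
  Sd branch = 0.01025·Sd^0.27·e^(0.036·RH+0.049·T) = 0.1376 μm/a
  sum: 0.01249 + 0.1376 → r_corr = 0.1501 μm/a
Convert to mass loss: 0.1501 μm/a × 8.96 g/cm³ = 1.345 g·m⁻²·a⁻¹

r_corr = 1.34 g·m⁻²·a⁻¹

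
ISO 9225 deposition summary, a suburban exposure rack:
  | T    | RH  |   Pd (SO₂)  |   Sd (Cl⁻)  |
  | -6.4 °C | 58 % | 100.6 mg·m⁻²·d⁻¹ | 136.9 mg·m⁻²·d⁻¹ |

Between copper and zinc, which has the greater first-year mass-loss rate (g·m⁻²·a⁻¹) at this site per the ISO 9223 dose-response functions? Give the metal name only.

copper: T≤10 °C ⇒ hinge +0.126·(-6.4−10) = -2.0664
  sulphur-dioxide contribution → 0.06818 μm/a
  chloride contribution → 0.2281 μm/a
  total first-year rate 0.2963 μm/a
  mass loss = 0.2963 μm/a × 8.96 g/cm³ = 2.655 g·m⁻²·a⁻¹
zinc: f(T) = +0.038·(T−10) [T≤10 °C] = -0.6232
  sulphur-dioxide contribution → 0.7582 μm/a
  chloride contribution → 0.2667 μm/a
  total first-year rate 1.025 μm/a
  mass loss = 1.025 μm/a × 7.14 g/cm³ = 7.318 g·m⁻²·a⁻¹
Ordering by g·m⁻²·a⁻¹: zinc (7.32) > copper (2.65)

zinc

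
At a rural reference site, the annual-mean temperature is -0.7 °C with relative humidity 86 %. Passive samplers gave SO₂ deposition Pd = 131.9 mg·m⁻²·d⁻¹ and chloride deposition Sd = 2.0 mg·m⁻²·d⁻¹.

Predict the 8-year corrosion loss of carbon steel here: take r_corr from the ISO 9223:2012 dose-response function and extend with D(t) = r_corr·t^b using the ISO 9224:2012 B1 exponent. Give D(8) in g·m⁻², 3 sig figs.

D(8) = 646 g·m⁻²

carbon steel: f(T) = +0.150·(T−10) [T≤10 °C] = -1.6050
  sulphur-dioxide contribution → 25.14 μm/a
  chloride contribution → 2.604 μm/a
  ⇒ r_corr(carbon steel) = 27.75 μm/a
Power-law: D(8) = r_corr · 8^0.523
  D(8) = 27.75 × 8^0.523 = 27.75 × 2.967 = 82.33 μm
  Mass loss = 82.33 μm × 7.85 g/cm³ = 646.3 g·m⁻²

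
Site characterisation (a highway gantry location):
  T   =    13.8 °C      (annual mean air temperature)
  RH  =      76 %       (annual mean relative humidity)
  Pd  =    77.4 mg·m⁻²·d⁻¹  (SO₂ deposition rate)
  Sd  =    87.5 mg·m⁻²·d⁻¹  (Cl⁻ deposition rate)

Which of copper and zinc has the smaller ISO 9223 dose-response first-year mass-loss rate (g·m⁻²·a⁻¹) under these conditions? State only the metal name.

copper

copper: T>10 °C ⇒ hinge -0.080·(13.8−10) = -0.3040
  sulphur-dioxide contribution → 1.073 μm/a
  chloride contribution → 1.04 μm/a
  total first-year rate 2.113 μm/a
  mass loss = 2.113 μm/a × 8.96 g/cm³ = 18.93 g·m⁻²·a⁻¹
zinc: f(T) = -0.071·(T−10) [T>10 °C] = -0.2698
  sulphur-dioxide contribution → 2.202 μm/a
  chloride contribution → 1.329 μm/a
  total first-year rate 3.53 μm/a
  mass loss = 3.53 μm/a × 7.14 g/cm³ = 25.21 g·m⁻²·a⁻¹
Ordering by g·m⁻²·a⁻¹: zinc (25.2) > copper (18.9)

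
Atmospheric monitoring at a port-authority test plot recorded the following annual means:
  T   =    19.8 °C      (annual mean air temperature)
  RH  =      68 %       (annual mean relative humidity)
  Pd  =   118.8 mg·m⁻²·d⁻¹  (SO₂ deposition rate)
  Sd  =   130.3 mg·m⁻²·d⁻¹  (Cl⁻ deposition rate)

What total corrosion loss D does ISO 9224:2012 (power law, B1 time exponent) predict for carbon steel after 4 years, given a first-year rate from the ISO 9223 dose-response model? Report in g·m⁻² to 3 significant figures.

carbon steel: f(T) = -0.054·(T−10) [T>10 °C] = -0.5292
  SO₂ term: 1.77·118.8^0.52·exp(0.02·68-0.5292) = 48.72
  Cl⁻ term: 0.102·130.3^0.62·exp(0.033·68+0.04·19.8) = 43.49
  r_corr = 48.72 + 43.49 = 92.21 μm/a
Power-law: D(4) = r_corr · 4^0.523
  D(4) = 92.21 × 4^0.523 = 92.21 × 2.065 = 190.4 μm
  Mass loss = 190.4 μm × 7.85 g/cm³ = 1495 g·m⁻²

D(4) = 1.49e+03 g·m⁻²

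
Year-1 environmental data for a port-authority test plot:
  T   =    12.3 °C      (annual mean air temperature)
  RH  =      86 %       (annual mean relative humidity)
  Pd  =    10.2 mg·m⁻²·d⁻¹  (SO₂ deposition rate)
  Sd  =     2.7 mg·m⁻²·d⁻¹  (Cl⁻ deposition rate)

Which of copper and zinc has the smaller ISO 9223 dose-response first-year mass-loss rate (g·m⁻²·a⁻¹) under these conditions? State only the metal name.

zinc

copper: T>10 °C ⇒ hinge -0.080·(12.3−10) = -0.1840
  Pd branch = 0.0053·Pd^0.26·e^(0.059·RH+f) = 1.289 μm/a
  Cl⁻ term: 0.01025·2.7^0.27·exp(0.036·86+0.049·12.3) = 0.5414
  sum: 1.289 + 0.5414 → r_corr = 1.83 μm/a
  mass loss = 1.83 μm/a × 8.96 g/cm³ = 16.4 g·m⁻²·a⁻¹
zinc: f(T) = -0.071·(T−10) [T>10 °C] = -0.1633
  Pd branch = 0.0129·Pd^0.44·e^(0.046·RH+f) = 1.59 μm/a
  Sd branch = 0.0175·Sd^0.57·e^(0.008·RH+0.085·T) = 0.1745 μm/a
  sum: 1.59 + 0.1745 → r_corr = 1.765 μm/a
  mass loss = 1.765 μm/a × 7.14 g/cm³ = 12.6 g·m⁻²·a⁻¹
Ordering by g·m⁻²·a⁻¹: copper (16.4) > zinc (12.6)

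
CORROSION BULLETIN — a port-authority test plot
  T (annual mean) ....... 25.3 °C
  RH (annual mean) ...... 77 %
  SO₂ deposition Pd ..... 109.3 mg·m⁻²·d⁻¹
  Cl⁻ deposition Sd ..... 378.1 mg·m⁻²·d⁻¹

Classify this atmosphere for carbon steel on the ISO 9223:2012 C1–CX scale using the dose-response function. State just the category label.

carbon steel: f(T) = -0.054·(T−10) [T>10 °C] = -0.8262
  SO₂ term: 1.77·109.3^0.52·exp(0.02·77-0.8262) = 41.5
  Cl⁻ term: 0.102·378.1^0.62·exp(0.033·77+0.04·25.3) = 141.2
  sum: 41.5 + 141.2 → r_corr = 182.7 μm/a
183 μm/a falls in (80, 200] for carbon steel → category C5

C5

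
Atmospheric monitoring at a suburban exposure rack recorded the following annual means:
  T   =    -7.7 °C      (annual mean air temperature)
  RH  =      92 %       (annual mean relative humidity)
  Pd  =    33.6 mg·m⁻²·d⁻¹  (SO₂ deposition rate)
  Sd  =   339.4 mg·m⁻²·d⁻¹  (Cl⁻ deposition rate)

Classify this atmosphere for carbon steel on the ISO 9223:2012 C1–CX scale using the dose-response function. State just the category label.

C4

carbon steel: temperature factor f = +0.150·(-17.7) = -2.6550
  sulphur-dioxide contribution → 4.872 μm/a
  chloride contribution → 57.86 μm/a
  total first-year rate 62.73 μm/a
Category bounds: 50…80 μm/a bracket r_corr ⇒ C4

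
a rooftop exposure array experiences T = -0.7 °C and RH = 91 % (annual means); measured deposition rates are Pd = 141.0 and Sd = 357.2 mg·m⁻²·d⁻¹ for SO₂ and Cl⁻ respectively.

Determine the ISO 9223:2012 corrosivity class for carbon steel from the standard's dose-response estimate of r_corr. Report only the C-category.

carbon steel: f(T) = +0.150·(T−10) [T≤10 °C] = -1.6050
  SO₂ term: 1.77·141.0^0.52·exp(0.02·91-1.6050) = 28.77
  Sd branch = 0.102·Sd^0.62·e^(0.033·RH+0.04·T) = 76.46 μm/a
  r_corr = 28.77 + 76.46 = 105.2 μm/a
ISO 9223 Table 2 (carbon steel): 80 < 105 ≤ 200 μm/a ⇒ C5

C5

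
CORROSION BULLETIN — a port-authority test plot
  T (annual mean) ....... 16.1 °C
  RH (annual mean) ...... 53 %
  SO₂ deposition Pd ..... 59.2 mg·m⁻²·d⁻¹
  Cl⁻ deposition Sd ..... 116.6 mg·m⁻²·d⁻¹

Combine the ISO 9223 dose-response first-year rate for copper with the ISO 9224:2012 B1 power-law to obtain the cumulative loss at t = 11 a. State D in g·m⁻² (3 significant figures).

copper: f(T) = -0.080·(T−10) [T>10 °C] = -0.4880
  Pd branch = 0.0053·Pd^0.26·e^(0.059·RH+f) = 0.2144 μm/a
  Cl⁻ term: 0.01025·116.6^0.27·exp(0.036·53+0.049·16.1) = 0.5495
  r_corr = 0.2144 + 0.5495 = 0.7639 μm/a
ISO 9224: D(t) = r_corr · t^b with b = 0.667 (copper, B1)
  D(11) = 0.7639 × 11^0.667 = 0.7639 × 4.95 = 3.781 μm
  Mass loss = 3.781 μm × 8.96 g/cm³ = 33.88 g·m⁻²

D(11) = 33.9 g·m⁻²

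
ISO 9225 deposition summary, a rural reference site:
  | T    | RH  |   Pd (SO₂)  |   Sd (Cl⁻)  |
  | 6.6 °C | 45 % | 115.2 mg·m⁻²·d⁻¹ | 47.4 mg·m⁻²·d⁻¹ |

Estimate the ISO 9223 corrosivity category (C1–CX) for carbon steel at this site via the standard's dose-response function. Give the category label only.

C3

carbon steel: f(T) = +0.150·(T−10) [T≤10 °C] = -0.5100
  Pd branch = 1.77·Pd^0.52·e^(0.02·RH+f) = 30.85 μm/a
  Sd branch = 0.102·Sd^0.62·e^(0.033·RH+0.04·T) = 6.415 μm/a
  sum: 30.85 + 6.415 → r_corr = 37.27 μm/a
Category bounds: 25…50 μm/a bracket r_corr ⇒ C3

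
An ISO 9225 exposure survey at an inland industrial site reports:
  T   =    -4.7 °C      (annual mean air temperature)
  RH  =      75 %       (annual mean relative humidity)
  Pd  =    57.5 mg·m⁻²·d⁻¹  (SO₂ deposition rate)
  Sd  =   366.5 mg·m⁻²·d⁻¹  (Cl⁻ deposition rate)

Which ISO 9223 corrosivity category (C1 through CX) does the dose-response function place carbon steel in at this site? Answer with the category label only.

carbon steel: f(T) = +0.150·(T−10) [T≤10 °C] = -2.2050
  Pd branch = 1.77·Pd^0.52·e^(0.02·RH+f) = 7.192 μm/a
  Sd branch = 0.102·Sd^0.62·e^(0.033·RH+0.04·T) = 39.04 μm/a
  r_corr = 7.192 + 39.04 = 46.24 μm/a
ISO 9223 Table 2 (carbon steel): 25 < 46.2 ≤ 50 μm/a ⇒ C3

C3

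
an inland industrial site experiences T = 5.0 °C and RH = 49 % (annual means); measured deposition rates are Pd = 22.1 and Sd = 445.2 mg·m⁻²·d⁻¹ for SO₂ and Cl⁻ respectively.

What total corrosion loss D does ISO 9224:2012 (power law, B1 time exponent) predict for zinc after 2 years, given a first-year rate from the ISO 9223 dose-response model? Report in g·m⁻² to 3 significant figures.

zinc: T≤10 °C ⇒ hinge +0.038·(5.0−10) = -0.1900
  sulphur-dioxide contribution → 0.3967 μm/a
  chloride contribution → 1.281 μm/a
  ⇒ r_corr(zinc) = 1.678 μm/a
Power-law: D(2) = r_corr · 2^0.813
  D(2) = 1.678 × 2^0.813 = 1.678 × 1.757 = 2.947 μm
  Mass loss = 2.947 μm × 7.14 g/cm³ = 21.04 g·m⁻²

D(2) = 21.0 g·m⁻²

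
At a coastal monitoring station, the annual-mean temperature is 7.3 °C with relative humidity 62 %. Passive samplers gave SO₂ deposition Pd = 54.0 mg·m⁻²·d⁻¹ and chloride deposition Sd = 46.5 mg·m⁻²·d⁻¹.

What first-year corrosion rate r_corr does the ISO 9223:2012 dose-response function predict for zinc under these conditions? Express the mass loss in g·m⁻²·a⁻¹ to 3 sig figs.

r_corr = 11.7 g·m⁻²·a⁻¹

zinc: f(T) = +0.038·(T−10) [T≤10 °C] = -0.1026
  SO₂ term: 0.0129·54.0^0.44·exp(0.046·62-0.1026) = 1.167
  Cl⁻ term: 0.0175·46.5^0.57·exp(0.008·62+0.085·7.3) = 0.4768
  r_corr = 1.167 + 0.4768 = 1.643 μm/a
Convert to mass loss: 1.643 μm/a × 7.14 g/cm³ = 11.73 g·m⁻²·a⁻¹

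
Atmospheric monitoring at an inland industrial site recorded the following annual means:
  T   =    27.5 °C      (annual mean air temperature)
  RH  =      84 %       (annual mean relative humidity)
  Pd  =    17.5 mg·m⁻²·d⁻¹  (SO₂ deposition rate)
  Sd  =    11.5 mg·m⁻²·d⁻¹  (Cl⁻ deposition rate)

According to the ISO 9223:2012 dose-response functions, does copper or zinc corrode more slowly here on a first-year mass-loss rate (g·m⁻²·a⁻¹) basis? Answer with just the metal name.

zinc

copper: f(T) = -0.080·(T−10) [T>10 °C] = -1.4000
  Pd branch = 0.0053·Pd^0.26·e^(0.059·RH+f) = 0.3907 μm/a
  Cl⁻ term: 0.01025·11.5^0.27·exp(0.036·84+0.049·27.5) = 1.569
  sum: 0.3907 + 1.569 → r_corr = 1.96 μm/a
  mass loss = 1.96 μm/a × 8.96 g/cm³ = 17.56 g·m⁻²·a⁻¹
zinc: f(T) = -0.071·(T−10) [T>10 °C] = -1.2425
  SO₂ term: 0.0129·17.5^0.44·exp(0.046·84-1.2425) = 0.6252
  Cl⁻ term: 0.0175·11.5^0.57·exp(0.008·84+0.085·27.5) = 1.428
  sum: 0.6252 + 1.428 → r_corr = 2.053 μm/a
  mass loss = 2.053 μm/a × 7.14 g/cm³ = 14.66 g·m⁻²·a⁻¹
Ordering by g·m⁻²·a⁻¹: copper (17.6) > zinc (14.7)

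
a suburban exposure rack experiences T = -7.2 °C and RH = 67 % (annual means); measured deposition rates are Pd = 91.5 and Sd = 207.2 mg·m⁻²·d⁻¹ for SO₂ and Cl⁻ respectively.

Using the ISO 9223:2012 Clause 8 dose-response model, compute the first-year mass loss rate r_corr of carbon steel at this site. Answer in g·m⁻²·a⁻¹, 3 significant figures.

r_corr = 192 g·m⁻²·a⁻¹

carbon steel: temperature factor f = +0.150·(-17.2) = -2.5800
  Pd branch = 1.77·Pd^0.52·e^(0.02·RH+f) = 5.363 μm/a
  Cl⁻ term: 0.102·207.2^0.62·exp(0.033·67+0.04·-7.2) = 19.05
  r_corr = 5.363 + 19.05 = 24.41 μm/a
Convert to mass loss: 24.41 μm/a × 7.85 g/cm³ = 191.6 g·m⁻²·a⁻¹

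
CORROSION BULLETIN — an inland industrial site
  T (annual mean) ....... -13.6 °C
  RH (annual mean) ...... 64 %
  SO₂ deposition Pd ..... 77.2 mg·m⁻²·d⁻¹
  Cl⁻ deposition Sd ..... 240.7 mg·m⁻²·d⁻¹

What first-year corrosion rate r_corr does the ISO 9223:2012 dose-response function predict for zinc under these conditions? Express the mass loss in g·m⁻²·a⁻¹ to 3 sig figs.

zinc: temperature factor f = +0.038·(-23.6) = -0.8968
  Pd branch = 0.0129·Pd^0.44·e^(0.046·RH+f) = 0.6764 μm/a
  Cl⁻ term: 0.0175·240.7^0.57·exp(0.008·64+0.085·-13.6) = 0.2093
  sum: 0.6764 + 0.2093 → r_corr = 0.8858 μm/a
Convert to mass loss: 0.8858 μm/a × 7.14 g/cm³ = 6.324 g·m⁻²·a⁻¹

r_corr = 6.32 g·m⁻²·a⁻¹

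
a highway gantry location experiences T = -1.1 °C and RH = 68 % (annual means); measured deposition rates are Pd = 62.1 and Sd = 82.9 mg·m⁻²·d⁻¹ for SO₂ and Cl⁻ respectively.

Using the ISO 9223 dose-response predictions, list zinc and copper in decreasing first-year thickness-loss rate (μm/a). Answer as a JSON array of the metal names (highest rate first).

zinc: f(T) = +0.038·(T−10) [T≤10 °C] = -0.4218
  Pd branch = 0.0129·Pd^0.44·e^(0.046·RH+f) = 1.188 μm/a
  Sd branch = 0.0175·Sd^0.57·e^(0.008·RH+0.085·T) = 0.3406 μm/a
  r_corr = 1.188 + 0.3406 = 1.529 μm/a
copper: f(T) = +0.126·(T−10) [T≤10 °C] = -1.3986
  Pd branch = 0.0053·Pd^0.26·e^(0.059·RH+f) = 0.2116 μm/a
  Cl⁻ term: 0.01025·82.9^0.27·exp(0.036·68+0.049·-1.1) = 0.3702
  r_corr = 0.2116 + 0.3702 = 0.5818 μm/a
Ordering by μm/a: zinc (1.53) > copper (0.582)

["zinc", "copper"]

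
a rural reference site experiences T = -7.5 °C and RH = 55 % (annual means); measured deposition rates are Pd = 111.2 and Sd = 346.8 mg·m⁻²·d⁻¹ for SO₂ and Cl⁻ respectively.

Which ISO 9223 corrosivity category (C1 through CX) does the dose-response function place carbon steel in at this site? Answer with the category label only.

C2

carbon steel: temperature factor f = +0.150·(-17.5) = -2.6250
  Pd branch = 1.77·Pd^0.52·e^(0.02·RH+f) = 4.463 μm/a
  Sd branch = 0.102·Sd^0.62·e^(0.033·RH+0.04·T) = 17.43 μm/a
  sum: 4.463 + 17.43 → r_corr = 21.9 μm/a
21.9 μm/a falls in (1.3, 25] for carbon steel → category C2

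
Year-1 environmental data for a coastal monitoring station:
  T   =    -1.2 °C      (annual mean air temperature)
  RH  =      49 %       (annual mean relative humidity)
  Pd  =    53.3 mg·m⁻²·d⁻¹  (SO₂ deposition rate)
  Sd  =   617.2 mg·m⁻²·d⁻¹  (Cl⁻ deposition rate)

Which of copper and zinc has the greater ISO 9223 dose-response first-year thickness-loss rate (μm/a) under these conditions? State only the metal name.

copper: T≤10 °C ⇒ hinge +0.126·(-1.2−10) = -1.4112
  SO₂ term: 0.0053·53.3^0.26·exp(0.059·49-1.4112) = 0.06545
  Sd branch = 0.01025·Sd^0.27·e^(0.036·RH+0.049·T) = 0.3197 μm/a
  sum: 0.06545 + 0.3197 → r_corr = 0.3851 μm/a
zinc: T≤10 °C ⇒ hinge +0.038·(-1.2−10) = -0.4256
  Pd branch = 0.0129·Pd^0.44·e^(0.046·RH+f) = 0.4618 μm/a
  Sd branch = 0.0175·Sd^0.57·e^(0.008·RH+0.085·T) = 0.911 μm/a
  sum: 0.4618 + 0.911 → r_corr = 1.373 μm/a
Ordering by μm/a: zinc (1.37) > copper (0.385)

zinc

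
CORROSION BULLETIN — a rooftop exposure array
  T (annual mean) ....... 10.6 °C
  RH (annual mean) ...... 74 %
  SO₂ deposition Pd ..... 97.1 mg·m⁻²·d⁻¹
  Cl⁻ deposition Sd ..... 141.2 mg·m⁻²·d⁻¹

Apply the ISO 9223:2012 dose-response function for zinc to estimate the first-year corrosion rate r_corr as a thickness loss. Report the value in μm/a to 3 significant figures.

zinc: T>10 °C ⇒ hinge -0.071·(10.6−10) = -0.0426
  sulphur-dioxide contribution → 2.785 μm/a
  chloride contribution → 1.309 μm/a
  ⇒ r_corr(zinc) = 4.094 μm/a

r_corr = 4.09 μm/a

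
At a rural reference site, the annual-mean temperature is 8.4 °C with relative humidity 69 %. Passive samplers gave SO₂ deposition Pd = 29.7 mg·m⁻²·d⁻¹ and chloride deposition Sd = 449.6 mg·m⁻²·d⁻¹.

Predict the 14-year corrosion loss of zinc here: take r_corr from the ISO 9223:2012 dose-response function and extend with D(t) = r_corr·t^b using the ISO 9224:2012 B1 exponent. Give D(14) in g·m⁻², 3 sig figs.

zinc: T≤10 °C ⇒ hinge +0.038·(8.4−10) = -0.0608
  sulphur-dioxide contribution → 1.29 μm/a
  chloride contribution → 2.018 μm/a
  total first-year rate 3.308 μm/a
ISO 9224: D(t) = r_corr · t^b with b = 0.813 (zinc, B1)
  D(14) = 3.308 × 14^0.813 = 3.308 × 8.547 = 28.28 μm
  Mass loss = 28.28 μm × 7.14 g/cm³ = 201.9 g·m⁻²

D(14) = 202 g·m⁻²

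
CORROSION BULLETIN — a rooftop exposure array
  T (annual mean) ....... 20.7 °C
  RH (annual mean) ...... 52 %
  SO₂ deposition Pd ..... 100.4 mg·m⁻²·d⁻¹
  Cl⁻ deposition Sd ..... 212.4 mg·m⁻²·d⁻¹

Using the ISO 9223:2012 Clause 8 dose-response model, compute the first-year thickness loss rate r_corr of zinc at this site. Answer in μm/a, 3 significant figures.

zinc: f(T) = -0.071·(T−10) [T>10 °C] = -0.7597
  SO₂ term: 0.0129·100.4^0.44·exp(0.046·52-0.7597) = 0.5015
  Sd branch = 0.0175·Sd^0.57·e^(0.008·RH+0.085·T) = 3.268 μm/a
  r_corr = 0.5015 + 3.268 = 3.77 μm/a

r_corr = 3.77 μm/a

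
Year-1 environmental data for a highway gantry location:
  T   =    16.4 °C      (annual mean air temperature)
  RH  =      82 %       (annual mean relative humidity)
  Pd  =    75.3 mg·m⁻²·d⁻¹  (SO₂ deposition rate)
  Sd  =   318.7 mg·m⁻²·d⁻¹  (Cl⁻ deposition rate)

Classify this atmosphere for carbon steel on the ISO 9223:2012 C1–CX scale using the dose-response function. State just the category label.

C5

carbon steel: f(T) = -0.054·(T−10) [T>10 °C] = -0.3456
  Pd branch = 1.77·Pd^0.52·e^(0.02·RH+f) = 61.1 μm/a
  Cl⁻ term: 0.102·318.7^0.62·exp(0.033·82+0.04·16.4) = 104.9
  sum: 61.1 + 104.9 → r_corr = 166 μm/a
166 μm/a falls in (80, 200] for carbon steel → category C5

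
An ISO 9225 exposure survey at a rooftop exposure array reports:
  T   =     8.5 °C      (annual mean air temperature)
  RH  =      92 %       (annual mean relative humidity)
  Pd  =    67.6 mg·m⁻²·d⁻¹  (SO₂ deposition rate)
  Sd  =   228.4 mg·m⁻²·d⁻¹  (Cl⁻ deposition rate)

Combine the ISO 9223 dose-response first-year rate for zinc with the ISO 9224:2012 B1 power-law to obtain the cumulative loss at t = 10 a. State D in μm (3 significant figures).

zinc: f(T) = +0.038·(T−10) [T≤10 °C] = -0.0570
  SO₂ term: 0.0129·67.6^0.44·exp(0.046·92-0.0570) = 5.357
  Cl⁻ term: 0.0175·228.4^0.57·exp(0.008·92+0.085·8.5) = 1.663
  r_corr = 5.357 + 1.663 = 7.02 μm/a
Long-term exponent b (ISO 9224 Table 2, B1) = 0.813
  D(10) = 7.02 × 10^0.813 = 7.02 × 6.501 = 45.64 μm

D(10) = 45.6 μm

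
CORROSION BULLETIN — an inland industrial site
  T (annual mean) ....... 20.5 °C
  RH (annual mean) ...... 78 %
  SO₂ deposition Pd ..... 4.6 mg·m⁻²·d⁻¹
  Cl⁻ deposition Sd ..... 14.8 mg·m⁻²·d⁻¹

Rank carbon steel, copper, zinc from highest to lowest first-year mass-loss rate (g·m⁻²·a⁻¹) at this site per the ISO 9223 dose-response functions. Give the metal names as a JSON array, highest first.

carbon steel: T>10 °C ⇒ hinge -0.054·(20.5−10) = -0.5670
  SO₂ term: 1.77·4.6^0.52·exp(0.02·78-0.5670) = 10.56
  Sd branch = 0.102·Sd^0.62·e^(0.033·RH+0.04·T) = 16.15 μm/a
  r_corr = 10.56 + 16.15 = 26.71 μm/a
  mass loss = 26.71 μm/a × 7.85 g/cm³ = 209.7 g·m⁻²·a⁻¹
copper: T>10 °C ⇒ hinge -0.080·(20.5−10) = -0.8400
  Pd branch = 0.0053·Pd^0.26·e^(0.059·RH+f) = 0.3392 μm/a
  Cl⁻ term: 0.01025·14.8^0.27·exp(0.036·78+0.049·20.5) = 0.9604
  r_corr = 0.3392 + 0.9604 = 1.3 μm/a
  mass loss = 1.3 μm/a × 8.96 g/cm³ = 11.64 g·m⁻²·a⁻¹
zinc: f(T) = -0.071·(T−10) [T>10 °C] = -0.7455
  SO₂ term: 0.0129·4.6^0.44·exp(0.046·78-0.7455) = 0.4332
  Sd branch = 0.0175·Sd^0.57·e^(0.008·RH+0.085·T) = 0.8667 μm/a
  r_corr = 0.4332 + 0.8667 = 1.3 μm/a
  mass loss = 1.3 μm/a × 7.14 g/cm³ = 9.281 g·m⁻²·a⁻¹
Ordering by g·m⁻²·a⁻¹: carbon steel (210) > copper (11.6) > zinc (9.28)

["carbon steel", "copper", "zinc"]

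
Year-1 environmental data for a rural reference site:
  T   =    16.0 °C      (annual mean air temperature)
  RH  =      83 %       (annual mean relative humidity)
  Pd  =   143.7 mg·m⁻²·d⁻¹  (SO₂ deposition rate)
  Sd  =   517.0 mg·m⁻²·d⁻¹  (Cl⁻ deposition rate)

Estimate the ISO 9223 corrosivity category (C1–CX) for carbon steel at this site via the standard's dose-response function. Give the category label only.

carbon steel: f(T) = -0.054·(T−10) [T>10 °C] = -0.3240
  SO₂ term: 1.77·143.7^0.52·exp(0.02·83-0.3240) = 89.14
  Cl⁻ term: 0.102·517.0^0.62·exp(0.033·83+0.04·16.0) = 144
  sum: 89.14 + 144 → r_corr = 233.2 μm/a
ISO 9223 Table 2 (carbon steel): 200 < 233 ≤ 700 μm/a ⇒ CX

CX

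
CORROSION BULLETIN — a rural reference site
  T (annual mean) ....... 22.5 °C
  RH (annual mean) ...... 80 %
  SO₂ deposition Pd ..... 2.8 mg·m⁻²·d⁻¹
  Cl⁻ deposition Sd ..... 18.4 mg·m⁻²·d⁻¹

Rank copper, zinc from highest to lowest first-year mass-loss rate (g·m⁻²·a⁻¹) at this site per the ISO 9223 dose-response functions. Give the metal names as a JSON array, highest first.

["copper", "zinc"]

copper: temperature factor f = -0.080·(12.5) = -1.0000
  SO₂ term: 0.0053·2.8^0.26·exp(0.059·80-1.0000) = 0.2858
  Sd branch = 0.01025·Sd^0.27·e^(0.036·RH+0.049·T) = 1.207 μm/a
  sum: 0.2858 + 1.207 → r_corr = 1.493 μm/a
  mass loss = 1.493 μm/a × 8.96 g/cm³ = 13.38 g·m⁻²·a⁻¹
zinc: temperature factor f = -0.071·(12.5) = -0.8875
  SO₂ term: 0.0129·2.8^0.44·exp(0.046·80-0.8875) = 0.3312
  Cl⁻ term: 0.0175·18.4^0.57·exp(0.008·80+0.085·22.5) = 1.182
  r_corr = 0.3312 + 1.182 = 1.513 μm/a
  mass loss = 1.513 μm/a × 7.14 g/cm³ = 10.8 g·m⁻²·a⁻¹
Ordering by g·m⁻²·a⁻¹: copper (13.4) > zinc (10.8)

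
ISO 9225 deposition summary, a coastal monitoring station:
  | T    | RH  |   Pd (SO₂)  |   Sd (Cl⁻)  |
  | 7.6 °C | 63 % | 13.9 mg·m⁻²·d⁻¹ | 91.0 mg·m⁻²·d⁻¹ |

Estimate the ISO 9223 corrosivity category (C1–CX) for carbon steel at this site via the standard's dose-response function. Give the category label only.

carbon steel: T≤10 °C ⇒ hinge +0.150·(7.6−10) = -0.3600
  SO₂ term: 1.77·13.9^0.52·exp(0.02·63-0.3600) = 17.11
  Sd branch = 0.102·Sd^0.62·e^(0.033·RH+0.04·T) = 18.12 μm/a
  r_corr = 17.11 + 18.12 = 35.23 μm/a
35.2 μm/a falls in (25, 50] for carbon steel → category C3

C3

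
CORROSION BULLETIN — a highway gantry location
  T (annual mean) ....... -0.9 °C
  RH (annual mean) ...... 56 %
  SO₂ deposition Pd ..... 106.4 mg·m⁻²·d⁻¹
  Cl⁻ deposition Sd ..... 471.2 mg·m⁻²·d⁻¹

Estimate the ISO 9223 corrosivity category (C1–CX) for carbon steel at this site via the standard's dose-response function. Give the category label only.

carbon steel: f(T) = +0.150·(T−10) [T≤10 °C] = -1.6350
  Pd branch = 1.77·Pd^0.52·e^(0.02·RH+f) = 11.98 μm/a
  Sd branch = 0.102·Sd^0.62·e^(0.033·RH+0.04·T) = 28.37 μm/a
  sum: 11.98 + 28.37 → r_corr = 40.35 μm/a
Category bounds: 25…50 μm/a bracket r_corr ⇒ C3

C3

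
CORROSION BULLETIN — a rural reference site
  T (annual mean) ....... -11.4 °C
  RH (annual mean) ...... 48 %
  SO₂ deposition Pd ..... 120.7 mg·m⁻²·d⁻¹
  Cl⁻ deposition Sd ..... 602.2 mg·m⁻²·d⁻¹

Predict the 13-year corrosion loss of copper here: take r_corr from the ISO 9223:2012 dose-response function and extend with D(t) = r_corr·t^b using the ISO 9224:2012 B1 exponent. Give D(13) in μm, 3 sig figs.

D(13) = 1.15 μm

copper: T≤10 °C ⇒ hinge +0.126·(-11.4−10) = -2.6964
  Pd branch = 0.0053·Pd^0.26·e^(0.059·RH+f) = 0.02111 μm/a
  Cl⁻ term: 0.01025·602.2^0.27·exp(0.036·48+0.049·-11.4) = 0.1858
  sum: 0.02111 + 0.1858 → r_corr = 0.2069 μm/a
ISO 9224: D(t) = r_corr · t^b with b = 0.667 (copper, B1)
  D(13) = 0.2069 × 13^0.667 = 0.2069 × 5.534 = 1.145 μm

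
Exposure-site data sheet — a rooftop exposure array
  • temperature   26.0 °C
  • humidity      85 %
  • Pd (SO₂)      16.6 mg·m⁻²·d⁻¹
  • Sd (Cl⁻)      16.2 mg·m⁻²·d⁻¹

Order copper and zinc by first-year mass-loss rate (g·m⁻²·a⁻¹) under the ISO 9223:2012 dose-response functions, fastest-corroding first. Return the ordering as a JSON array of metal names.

["copper", "zinc"]

copper: f(T) = -0.080·(T−10) [T>10 °C] = -1.2800
  SO₂ term: 0.0053·16.6^0.26·exp(0.059·85-1.2800) = 0.4609
  Cl⁻ term: 0.01025·16.2^0.27·exp(0.036·85+0.049·26.0) = 1.658
  r_corr = 0.4609 + 1.658 = 2.119 μm/a
  mass loss = 2.119 μm/a × 8.96 g/cm³ = 18.98 g·m⁻²·a⁻¹
zinc: T>10 °C ⇒ hinge -0.071·(26.0−10) = -1.1360
  Pd branch = 0.0129·Pd^0.44·e^(0.046·RH+f) = 0.7115 μm/a
  Cl⁻ term: 0.0175·16.2^0.57·exp(0.008·85+0.085·26.0) = 1.54
  r_corr = 0.7115 + 1.54 = 2.252 μm/a
  mass loss = 2.252 μm/a × 7.14 g/cm³ = 16.08 g·m⁻²·a⁻¹
Ordering by g·m⁻²·a⁻¹: copper (19) > zinc (16.1)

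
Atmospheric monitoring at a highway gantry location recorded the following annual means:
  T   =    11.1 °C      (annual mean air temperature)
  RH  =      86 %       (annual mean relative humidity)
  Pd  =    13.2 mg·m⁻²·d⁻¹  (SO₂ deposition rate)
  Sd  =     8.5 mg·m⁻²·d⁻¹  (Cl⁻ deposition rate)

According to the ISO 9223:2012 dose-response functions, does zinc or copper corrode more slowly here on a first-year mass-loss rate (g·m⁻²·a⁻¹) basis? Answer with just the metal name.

zinc

zinc: temperature factor f = -0.071·(1.1) = -0.0781
  sulphur-dioxide contribution → 1.94 μm/a
  chloride contribution → 0.3029 μm/a
  ⇒ r_corr(zinc) = 2.243 μm/a
  mass loss = 2.243 μm/a × 7.14 g/cm³ = 16.01 g·m⁻²·a⁻¹
copper: T>10 °C ⇒ hinge -0.080·(11.1−10) = -0.0880
  sulphur-dioxide contribution → 1.517 μm/a
  chloride contribution → 0.6958 μm/a
  ⇒ r_corr(copper) = 2.213 μm/a
  mass loss = 2.213 μm/a × 8.96 g/cm³ = 19.83 g·m⁻²·a⁻¹
Ordering by g·m⁻²·a⁻¹: copper (19.8) > zinc (16)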